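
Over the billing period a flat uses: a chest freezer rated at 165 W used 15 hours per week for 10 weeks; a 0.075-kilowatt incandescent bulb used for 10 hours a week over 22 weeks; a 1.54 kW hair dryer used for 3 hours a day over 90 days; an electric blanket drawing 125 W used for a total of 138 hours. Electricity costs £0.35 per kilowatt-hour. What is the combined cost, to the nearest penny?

£166.01

chest freezer: Runtime = 15 h/week × 10 weeks = 150 h
chest freezer: 0.165 kW × 150 h = 24.75 kWh
incandescent bulb: Runtime = 10 h/week × 22 weeks = 220 h
incandescent bulb: 0.075 kW × 220 h = 16.5 kWh
hair dryer: Runtime = 3 h/day × 90 days = 270 h
hair dryer: 1.54 kW × 270 h = 415.8 kWh
electric blanket: 0.125 kW × 138 h = 17.25 kWh
Total energy = 474.3 kWh
Cost = 474.3 × £0.35 = £166.01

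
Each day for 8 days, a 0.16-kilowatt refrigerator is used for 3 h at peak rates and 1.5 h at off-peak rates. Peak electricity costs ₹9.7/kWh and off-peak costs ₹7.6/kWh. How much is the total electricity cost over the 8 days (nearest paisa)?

Peak energy = 0.16 kW × 3 h × 8 = 3.84 kWh
Off-peak energy = 0.16 kW × 1.5 h × 8 = 1.92 kWh
Cost = 3.84 × ₹9.7 + 1.92 × ₹7.6 = ₹37.248 + ₹14.592 = ₹51.84

₹51.84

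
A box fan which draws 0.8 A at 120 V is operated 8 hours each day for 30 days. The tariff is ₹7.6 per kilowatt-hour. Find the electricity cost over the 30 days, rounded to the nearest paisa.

₹175.10

Power = 0.8 A × 120 V = 96 W = 0.096 kW
Runtime = 8 h/day × 30 days = 240 h
Energy = 0.096 kW × 240 h = 23.04 kWh
Cost = 23.04 kWh × ₹7.6/kWh = ₹175.10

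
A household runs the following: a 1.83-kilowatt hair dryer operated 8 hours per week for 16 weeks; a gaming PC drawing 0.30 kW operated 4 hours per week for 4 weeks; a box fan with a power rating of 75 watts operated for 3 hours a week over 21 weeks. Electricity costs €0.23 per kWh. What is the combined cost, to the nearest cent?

€56.07

hair dryer: Runtime = 8 h/week × 16 weeks = 128 h
hair dryer: 1.83 kW × 128 h = 234.24 kWh
gaming PC: Runtime = 4 h/week × 4 weeks = 16 h
gaming PC: 0.3 kW × 16 h = 4.8 kWh
box fan: Runtime = 3 h/week × 21 weeks = 63 h
box fan: 0.075 kW × 63 h = 4.725 kWh
Total energy = 243.765 kWh
Cost = 243.765 × €0.23 = €56.07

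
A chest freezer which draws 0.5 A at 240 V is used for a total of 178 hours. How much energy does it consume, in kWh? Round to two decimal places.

Power = 0.5 A × 240 V = 120 W = 0.12 kW
Energy = 0.12 kW × 178 h = 21.36 kWh

21.36 kWh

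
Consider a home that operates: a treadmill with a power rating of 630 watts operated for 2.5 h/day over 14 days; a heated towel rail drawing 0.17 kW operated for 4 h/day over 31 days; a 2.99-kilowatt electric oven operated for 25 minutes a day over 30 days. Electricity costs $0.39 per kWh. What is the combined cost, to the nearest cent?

treadmill: Runtime = 2.5 h/day × 14 days = 35 h
treadmill: 0.63 kW × 35 h = 22.05 kWh
heated towel rail: Runtime = 4 h/day × 31 days = 124 h
heated towel rail: 0.17 kW × 124 h = 21.08 kWh
electric oven: Runtime = 25 min × 30 = 750 min = 12.5 h
electric oven: 2.99 kW × 12.5 h = 37.375 kWh
Total energy = 80.505 kWh
Cost = 80.505 × $0.39 = $31.40

$31.40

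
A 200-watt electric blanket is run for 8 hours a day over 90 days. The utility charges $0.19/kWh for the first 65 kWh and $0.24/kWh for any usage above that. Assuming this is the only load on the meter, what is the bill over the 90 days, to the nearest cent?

$31.31

Runtime = 8 h/day × 90 days = 720 h
Energy = 0.2 kW × 720 h = 144 kWh
Tier 1 (0–65 kWh): 65 × $0.19 = $12.35
Above 65 kWh: 79 × $0.24 = $18.96
Bill = $31.31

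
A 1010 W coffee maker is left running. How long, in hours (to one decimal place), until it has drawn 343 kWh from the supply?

Hours = 343 kWh ÷ 1.01 kW = 339.6 h

339.6 h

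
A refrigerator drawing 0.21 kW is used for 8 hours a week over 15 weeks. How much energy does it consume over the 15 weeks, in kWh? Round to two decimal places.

Runtime = 8 h/week × 15 weeks = 120 h
Energy = 0.21 kW × 120 h = 25.2 kWh

25.20 kWh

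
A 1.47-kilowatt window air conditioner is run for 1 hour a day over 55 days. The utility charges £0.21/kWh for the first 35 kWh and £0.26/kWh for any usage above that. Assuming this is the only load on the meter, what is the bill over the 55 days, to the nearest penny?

£19.27

Runtime = 1 h/day × 55 days = 55 h
Energy = 1.47 kW × 55 h = 80.85 kWh
Tier 1 (0–35 kWh): 35 × £0.21 = £7.35
Above 35 kWh: 45.85 × £0.26 = £11.921
Bill = £19.27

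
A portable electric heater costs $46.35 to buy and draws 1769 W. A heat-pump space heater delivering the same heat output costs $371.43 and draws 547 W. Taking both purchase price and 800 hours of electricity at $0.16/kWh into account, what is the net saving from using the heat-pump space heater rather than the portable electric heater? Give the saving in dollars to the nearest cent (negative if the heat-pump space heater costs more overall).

-$168.66

portable electric heater: $46.35 + (1769/1000) kW × 800 h × $0.16 = $46.35 + $226.432 = $272.782
heat-pump space heater: $371.43 + (547/1000) kW × 800 h × $0.16 = $371.43 + $70.016 = $441.446
Saving = $272.782 − $441.446 = −$168.664 → -$168.66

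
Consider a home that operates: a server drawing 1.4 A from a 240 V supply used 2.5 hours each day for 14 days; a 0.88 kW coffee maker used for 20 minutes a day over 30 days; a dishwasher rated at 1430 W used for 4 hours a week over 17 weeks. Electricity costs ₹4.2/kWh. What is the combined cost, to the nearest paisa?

server: Power = 1.4 A × 240 V = 336 W = 0.336 kW
server: Runtime = 2.5 h/day × 14 days = 35 h
server: 0.336 kW × 35 h = 11.76 kWh
coffee maker: Runtime = 20 min × 30 = 600 min = 10 h
coffee maker: 0.88 kW × 10 h = 8.8 kWh
dishwasher: Runtime = 4 h/week × 17 weeks = 68 h
dishwasher: 1.43 kW × 68 h = 97.24 kWh
Total energy = 117.8 kWh
Cost = 117.8 × ₹4.2 = ₹494.76

₹494.76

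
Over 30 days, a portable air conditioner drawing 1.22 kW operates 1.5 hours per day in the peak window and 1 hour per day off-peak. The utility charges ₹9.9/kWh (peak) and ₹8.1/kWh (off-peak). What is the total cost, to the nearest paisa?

Peak energy = 1.22 kW × 1.5 h × 30 = 54.9 kWh
Off-peak energy = 1.22 kW × 1 h × 30 = 36.6 kWh
Cost = 54.9 × ₹9.9 + 36.6 × ₹8.1 = ₹543.51 + ₹296.46 = ₹839.97

₹839.97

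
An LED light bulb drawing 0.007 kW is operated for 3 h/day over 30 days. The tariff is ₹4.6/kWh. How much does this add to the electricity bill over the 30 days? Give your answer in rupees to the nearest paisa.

Runtime = 3 h/day × 30 days = 90 h
Energy = 0.007 kW × 90 h = 0.63 kWh
Cost = 0.63 kWh × ₹4.6/kWh = ₹2.90

₹2.90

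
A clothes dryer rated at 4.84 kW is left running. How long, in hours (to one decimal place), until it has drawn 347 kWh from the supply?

71.7 h

Hours = 347 kWh ÷ 4.84 kW = 71.7 h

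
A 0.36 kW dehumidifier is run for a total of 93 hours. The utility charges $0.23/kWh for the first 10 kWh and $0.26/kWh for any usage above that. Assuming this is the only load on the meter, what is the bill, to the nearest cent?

$8.40

Energy = 0.36 kW × 93 h = 33.48 kWh
Tier 1 (0–10 kWh): 10 × $0.23 = $2.3
Above 10 kWh: 23.48 × $0.26 = $6.1048
Bill = $8.40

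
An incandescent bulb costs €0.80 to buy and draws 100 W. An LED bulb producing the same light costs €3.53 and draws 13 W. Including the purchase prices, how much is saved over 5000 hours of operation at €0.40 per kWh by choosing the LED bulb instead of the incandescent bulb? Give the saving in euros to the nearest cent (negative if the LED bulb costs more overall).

€171.27

incandescent bulb: €0.80 + (100/1000) kW × 5000 h × €0.40 = €0.80 + €200 = €200.8
LED bulb: €3.53 + (13/1000) kW × 5000 h × €0.40 = €3.53 + €26 = €29.53
Saving = €200.8 − €29.53 = €171.27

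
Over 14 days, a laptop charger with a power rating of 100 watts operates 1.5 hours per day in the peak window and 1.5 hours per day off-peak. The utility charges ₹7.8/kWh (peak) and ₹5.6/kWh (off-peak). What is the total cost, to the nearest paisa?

₹28.14

Peak energy = 0.1 kW × 1.5 h × 14 = 2.1 kWh
Off-peak energy = 0.1 kW × 1.5 h × 14 = 2.1 kWh
Cost = 2.1 × ₹7.8 + 2.1 × ₹5.6 = ₹16.38 + ₹11.76 = ₹28.14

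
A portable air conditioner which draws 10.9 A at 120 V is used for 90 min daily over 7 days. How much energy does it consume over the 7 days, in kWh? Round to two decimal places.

Power = 10.9 A × 120 V = 1308 W = 1.308 kW
Runtime = 90 min × 7 = 630 min = 10.5 h
Energy = 1.308 kW × 10.5 h = 13.734 kWh ≈ 13.73 kWh

13.73 kWh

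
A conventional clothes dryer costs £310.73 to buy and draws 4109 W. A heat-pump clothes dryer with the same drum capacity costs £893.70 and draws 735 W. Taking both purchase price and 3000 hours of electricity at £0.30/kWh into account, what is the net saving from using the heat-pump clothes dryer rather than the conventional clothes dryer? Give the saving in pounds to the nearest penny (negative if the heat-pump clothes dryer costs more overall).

conventional clothes dryer: £310.73 + (4109/1000) kW × 3000 h × £0.30 = £310.73 + £3698.1 = £4008.83
heat-pump clothes dryer: £893.70 + (735/1000) kW × 3000 h × £0.30 = £893.70 + £661.5 = £1555.2
Saving = £4008.83 − £1555.2 = £2453.63

£2453.63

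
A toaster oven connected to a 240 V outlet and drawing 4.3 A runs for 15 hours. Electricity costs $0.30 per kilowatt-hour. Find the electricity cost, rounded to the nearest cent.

Power = 4.3 A × 240 V = 1032 W = 1.032 kW
Energy = 1.032 kW × 15 h = 15.48 kWh
Cost = 15.48 kWh × $0.30/kWh = $4.64

$4.64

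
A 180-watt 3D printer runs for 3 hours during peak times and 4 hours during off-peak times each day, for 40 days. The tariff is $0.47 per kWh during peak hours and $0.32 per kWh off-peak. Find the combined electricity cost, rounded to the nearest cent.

Peak energy = 0.18 kW × 3 h × 40 = 21.6 kWh
Off-peak energy = 0.18 kW × 4 h × 40 = 28.8 kWh
Cost = 21.6 × $0.47 + 28.8 × $0.32 = $10.152 + $9.216 = $19.37

$19.37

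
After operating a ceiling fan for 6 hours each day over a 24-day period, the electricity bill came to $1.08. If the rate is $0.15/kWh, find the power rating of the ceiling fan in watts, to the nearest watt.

Energy = $1.08 ÷ $0.15/kWh = 7.2 kWh
Runtime = 6 h/day × 24 days = 144 h
Power = 7.2 kWh ÷ 144 h = 0.05 kW = 50 W

50 W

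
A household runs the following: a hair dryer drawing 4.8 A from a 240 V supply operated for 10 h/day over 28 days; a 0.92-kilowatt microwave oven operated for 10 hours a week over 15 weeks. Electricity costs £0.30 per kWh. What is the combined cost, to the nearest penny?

hair dryer: Power = 4.8 A × 240 V = 1152 W = 1.152 kW
hair dryer: Runtime = 10 h/day × 28 days = 280 h
hair dryer: 1.152 kW × 280 h = 322.56 kWh
microwave oven: Runtime = 10 h/week × 15 weeks = 150 h
microwave oven: 0.92 kW × 150 h = 138 kWh
Total energy = 460.56 kWh
Cost = 460.56 × £0.30 = £138.17

£138.17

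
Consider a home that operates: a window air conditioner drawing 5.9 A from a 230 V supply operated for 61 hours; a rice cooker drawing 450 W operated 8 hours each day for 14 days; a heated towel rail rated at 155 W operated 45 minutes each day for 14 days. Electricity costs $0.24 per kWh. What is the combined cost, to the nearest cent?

window air conditioner: Power = 5.9 A × 230 V = 1357 W = 1.357 kW
window air conditioner: 1.357 kW × 61 h = 82.777 kWh
rice cooker: Runtime = 8 h/day × 14 days = 112 h
rice cooker: 0.45 kW × 112 h = 50.4 kWh
heated towel rail: Runtime = 45 min × 14 = 630 min = 10.5 h
heated towel rail: 0.155 kW × 10.5 h = 1.6275 kWh
Total energy = 134.8045 kWh
Cost = 134.8045 × $0.24 = $32.35

$32.35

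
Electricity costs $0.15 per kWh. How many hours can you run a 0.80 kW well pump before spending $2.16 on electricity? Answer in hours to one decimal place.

Energy available = $2.16 ÷ $0.15/kWh = 14.4 kWh
Hours = 14.4 kWh ÷ 0.8 kW = 18.0 h

18.0 h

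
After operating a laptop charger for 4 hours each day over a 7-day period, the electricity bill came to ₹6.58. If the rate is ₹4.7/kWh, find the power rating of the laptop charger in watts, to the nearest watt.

Energy = ₹6.58 ÷ ₹4.7/kWh = 1.4 kWh
Runtime = 4 h/day × 7 days = 28 h
Power = 1.4 kWh ÷ 28 h = 0.05 kW = 50 W

50 W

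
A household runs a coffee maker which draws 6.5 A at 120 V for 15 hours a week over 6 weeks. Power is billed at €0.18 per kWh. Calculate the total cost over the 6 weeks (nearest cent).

€12.64

Power = 6.5 A × 120 V = 780 W = 0.78 kW
Runtime = 15 h/week × 6 weeks = 90 h
Energy = 0.78 kW × 90 h = 70.2 kWh
Cost = 70.2 kWh × €0.18/kWh = €12.64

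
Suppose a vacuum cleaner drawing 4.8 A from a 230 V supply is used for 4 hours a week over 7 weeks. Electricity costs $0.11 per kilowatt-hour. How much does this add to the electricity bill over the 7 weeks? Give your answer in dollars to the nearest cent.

$3.40

Power = 4.8 A × 230 V = 1104 W = 1.104 kW
Runtime = 4 h/week × 7 weeks = 28 h
Energy = 1.104 kW × 28 h = 30.912 kWh
Cost = 30.912 kWh × $0.11/kWh = $3.40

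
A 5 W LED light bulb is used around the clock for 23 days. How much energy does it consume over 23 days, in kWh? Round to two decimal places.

Runtime = 24 h × 23 = 552 h
Energy = 0.005 kW × 552 h = 2.76 kWh

2.76 kWh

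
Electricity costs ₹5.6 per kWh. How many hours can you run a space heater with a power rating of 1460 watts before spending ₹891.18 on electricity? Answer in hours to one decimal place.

Energy available = ₹891.18 ÷ ₹5.6/kWh = 159.1393 kWh
Hours = 159.1393 kWh ÷ 1.46 kW = 109.0 h

109.0 h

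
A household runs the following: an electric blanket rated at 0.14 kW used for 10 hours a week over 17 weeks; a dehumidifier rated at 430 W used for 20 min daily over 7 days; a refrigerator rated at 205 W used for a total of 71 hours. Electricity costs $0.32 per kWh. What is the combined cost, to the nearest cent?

electric blanket: Runtime = 10 h/week × 17 weeks = 170 h
electric blanket: 0.14 kW × 170 h = 23.8 kWh
dehumidifier: Runtime = 20 min × 7 = 140 min = 2.333333… h
dehumidifier: 0.43 kW × 2.333333… h = 1.003333… kWh
refrigerator: 0.205 kW × 71 h = 14.555 kWh
Total energy = 39.358333… kWh
Cost = 39.358333… × $0.32 = $12.59

$12.59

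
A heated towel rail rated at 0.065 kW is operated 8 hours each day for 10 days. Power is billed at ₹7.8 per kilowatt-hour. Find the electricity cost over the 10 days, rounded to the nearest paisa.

₹40.56

Runtime = 8 h/day × 10 days = 80 h
Energy = 0.065 kW × 80 h = 5.2 kWh
Cost = 5.2 kWh × ₹7.8/kWh = ₹40.56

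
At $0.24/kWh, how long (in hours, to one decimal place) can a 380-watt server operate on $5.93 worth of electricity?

65.0 h

Energy available = $5.93 ÷ $0.24/kWh = 24.7083 kWh
Hours = 24.7083 kWh ÷ 0.38 kW = 65.0 h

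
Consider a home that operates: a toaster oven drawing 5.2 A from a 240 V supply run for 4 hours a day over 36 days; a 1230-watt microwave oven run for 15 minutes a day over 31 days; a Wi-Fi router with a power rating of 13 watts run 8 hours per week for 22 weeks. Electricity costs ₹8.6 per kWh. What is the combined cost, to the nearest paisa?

₹1647.18

toaster oven: Power = 5.2 A × 240 V = 1248 W = 1.248 kW
toaster oven: Runtime = 4 h/day × 36 days = 144 h
toaster oven: 1.248 kW × 144 h = 179.712 kWh
microwave oven: Runtime = 15 min × 31 = 465 min = 7.75 h
microwave oven: 1.23 kW × 7.75 h = 9.5325 kWh
Wi-Fi router: Runtime = 8 h/week × 22 weeks = 176 h
Wi-Fi router: 0.013 kW × 176 h = 2.288 kWh
Total energy = 191.5325 kWh
Cost = 191.5325 × ₹8.6 = ₹1647.18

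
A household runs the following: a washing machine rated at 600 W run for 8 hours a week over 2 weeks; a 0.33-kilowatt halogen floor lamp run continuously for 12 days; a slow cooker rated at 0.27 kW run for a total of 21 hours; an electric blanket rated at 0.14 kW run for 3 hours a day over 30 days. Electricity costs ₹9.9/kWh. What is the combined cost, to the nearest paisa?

washing machine: Runtime = 8 h/week × 2 weeks = 16 h
washing machine: 0.6 kW × 16 h = 9.6 kWh
halogen floor lamp: Runtime = 24 h × 12 = 288 h
halogen floor lamp: 0.33 kW × 288 h = 95.04 kWh
slow cooker: 0.27 kW × 21 h = 5.67 kWh
electric blanket: Runtime = 3 h/day × 30 days = 90 h
electric blanket: 0.14 kW × 90 h = 12.6 kWh
Total energy = 122.91 kWh
Cost = 122.91 × ₹9.9 = ₹1216.81

₹1216.81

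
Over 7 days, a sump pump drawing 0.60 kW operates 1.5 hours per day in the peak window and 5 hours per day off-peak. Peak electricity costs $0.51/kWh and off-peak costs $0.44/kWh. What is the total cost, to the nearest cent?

$12.45

Peak energy = 0.6 kW × 1.5 h × 7 = 6.3 kWh
Off-peak energy = 0.6 kW × 5 h × 7 = 21 kWh
Cost = 6.3 × $0.51 + 21 × $0.44 = $3.213 + $9.24 = $12.45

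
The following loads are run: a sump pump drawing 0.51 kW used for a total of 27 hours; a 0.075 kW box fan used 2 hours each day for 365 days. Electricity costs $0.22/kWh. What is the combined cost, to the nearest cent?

sump pump: 0.51 kW × 27 h = 13.77 kWh
box fan: Runtime = 2 h/day × 365 days = 730 h
box fan: 0.075 kW × 730 h = 54.75 kWh
Total energy = 68.52 kWh
Cost = 68.52 × $0.22 = $15.07

$15.07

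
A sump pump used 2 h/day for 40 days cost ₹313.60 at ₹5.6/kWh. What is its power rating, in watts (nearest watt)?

700 W

Energy = ₹313.60 ÷ ₹5.6/kWh = 56 kWh
Runtime = 2 h/day × 40 days = 80 h
Power = 56 kWh ÷ 80 h = 0.7 kW = 700 W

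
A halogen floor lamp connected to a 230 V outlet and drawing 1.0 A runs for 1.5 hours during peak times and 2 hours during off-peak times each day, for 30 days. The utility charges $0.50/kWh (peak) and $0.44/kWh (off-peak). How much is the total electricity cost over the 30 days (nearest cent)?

Power = 1.0 A × 230 V = 230 W = 0.23 kW
Peak energy = 0.23 kW × 1.5 h × 30 = 10.35 kWh
Off-peak energy = 0.23 kW × 2 h × 30 = 13.8 kWh
Cost = 10.35 × $0.50 + 13.8 × $0.44 = $5.175 + $6.072 = $11.25

$11.25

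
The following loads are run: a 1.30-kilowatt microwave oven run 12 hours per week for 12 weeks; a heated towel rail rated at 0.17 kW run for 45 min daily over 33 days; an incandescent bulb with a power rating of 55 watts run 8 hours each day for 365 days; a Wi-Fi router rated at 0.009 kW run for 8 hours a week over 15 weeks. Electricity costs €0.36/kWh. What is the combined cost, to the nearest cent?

microwave oven: Runtime = 12 h/week × 12 weeks = 144 h
microwave oven: 1.3 kW × 144 h = 187.2 kWh
heated towel rail: Runtime = 45 min × 33 = 1485 min = 24.75 h
heated towel rail: 0.17 kW × 24.75 h = 4.2075 kWh
incandescent bulb: Runtime = 8 h/day × 365 days = 2920 h
incandescent bulb: 0.055 kW × 2920 h = 160.6 kWh
Wi-Fi router: Runtime = 8 h/week × 15 weeks = 120 h
Wi-Fi router: 0.009 kW × 120 h = 1.08 kWh
Total energy = 353.0875 kWh
Cost = 353.0875 × €0.36 = €127.11

€127.11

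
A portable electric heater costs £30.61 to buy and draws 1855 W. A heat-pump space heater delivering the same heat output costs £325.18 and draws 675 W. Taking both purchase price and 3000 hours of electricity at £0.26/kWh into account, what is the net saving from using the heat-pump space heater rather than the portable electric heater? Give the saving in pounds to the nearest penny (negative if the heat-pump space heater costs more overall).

portable electric heater: £30.61 + (1855/1000) kW × 3000 h × £0.26 = £30.61 + £1446.9 = £1477.51
heat-pump space heater: £325.18 + (675/1000) kW × 3000 h × £0.26 = £325.18 + £526.5 = £851.68
Saving = £1477.51 − £851.68 = £625.83

£625.83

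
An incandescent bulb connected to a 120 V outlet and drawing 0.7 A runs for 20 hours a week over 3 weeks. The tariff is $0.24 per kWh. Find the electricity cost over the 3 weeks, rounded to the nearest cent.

Power = 0.7 A × 120 V = 84 W = 0.084 kW
Runtime = 20 h/week × 3 weeks = 60 h
Energy = 0.084 kW × 60 h = 5.04 kWh
Cost = 5.04 kWh × $0.24/kWh = $1.21

$1.21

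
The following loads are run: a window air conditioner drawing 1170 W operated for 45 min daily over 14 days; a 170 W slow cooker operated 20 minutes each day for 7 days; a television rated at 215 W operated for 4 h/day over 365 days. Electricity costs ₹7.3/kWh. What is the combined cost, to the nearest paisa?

window air conditioner: Runtime = 45 min × 14 = 630 min = 10.5 h
window air conditioner: 1.17 kW × 10.5 h = 12.285 kWh
slow cooker: Runtime = 20 min × 7 = 140 min = 2.333333… h
slow cooker: 0.17 kW × 2.333333… h = 0.396666… kWh
television: Runtime = 4 h/day × 365 days = 1460 h
television: 0.215 kW × 1460 h = 313.9 kWh
Total energy = 326.581666… kWh
Cost = 326.581666… × ₹7.3 = ₹2384.05

₹2384.05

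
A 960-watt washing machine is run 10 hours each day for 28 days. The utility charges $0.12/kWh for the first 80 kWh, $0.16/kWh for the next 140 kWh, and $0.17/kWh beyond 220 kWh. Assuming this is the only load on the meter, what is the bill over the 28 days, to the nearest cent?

Runtime = 10 h/day × 28 days = 280 h
Energy = 0.96 kW × 280 h = 268.8 kWh
Tier 1 (0–80 kWh): 80 × $0.12 = $9.6
Tier 2 (80–220 kWh): 140 × $0.16 = $22.4
Above 220 kWh: 48.8 × $0.17 = $8.296
Bill = $40.30

$40.30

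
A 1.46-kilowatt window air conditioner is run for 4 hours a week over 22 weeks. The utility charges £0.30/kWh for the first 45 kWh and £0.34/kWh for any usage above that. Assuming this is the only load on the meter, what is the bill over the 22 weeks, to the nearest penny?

Runtime = 4 h/week × 22 weeks = 88 h
Energy = 1.46 kW × 88 h = 128.48 kWh
Tier 1 (0–45 kWh): 45 × £0.30 = £13.5
Above 45 kWh: 83.48 × £0.34 = £28.3832
Bill = £41.88

£41.88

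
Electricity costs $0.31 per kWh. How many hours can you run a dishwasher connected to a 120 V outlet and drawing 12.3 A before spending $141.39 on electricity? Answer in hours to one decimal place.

Power = 12.3 A × 120 V = 1476 W = 1.476 kW
Energy available = $141.39 ÷ $0.31/kWh = 456.0968 kWh
Hours = 456.0968 kWh ÷ 1.476 kW = 309.0 h

309.0 h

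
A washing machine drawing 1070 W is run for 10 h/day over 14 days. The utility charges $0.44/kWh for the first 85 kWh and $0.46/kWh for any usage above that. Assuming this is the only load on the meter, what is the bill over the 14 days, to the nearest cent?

$67.21

Runtime = 10 h/day × 14 days = 140 h
Energy = 1.07 kW × 140 h = 149.8 kWh
Tier 1 (0–85 kWh): 85 × $0.44 = $37.4
Above 85 kWh: 64.8 × $0.46 = $29.808
Bill = $67.21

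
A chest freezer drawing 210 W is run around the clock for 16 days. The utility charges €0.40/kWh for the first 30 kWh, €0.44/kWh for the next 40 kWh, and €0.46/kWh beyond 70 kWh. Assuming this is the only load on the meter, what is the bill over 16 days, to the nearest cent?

Runtime = 24 h × 16 = 384 h
Energy = 0.21 kW × 384 h = 80.64 kWh
Tier 1 (0–30 kWh): 30 × €0.40 = €12
Tier 2 (30–70 kWh): 40 × €0.44 = €17.6
Above 70 kWh: 10.64 × €0.46 = €4.8944
Bill = €34.49

€34.49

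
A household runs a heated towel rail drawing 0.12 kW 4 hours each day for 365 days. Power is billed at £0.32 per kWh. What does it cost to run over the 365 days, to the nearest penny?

£56.06

Runtime = 4 h/day × 365 days = 1460 h
Energy = 0.12 kW × 1460 h = 175.2 kWh
Cost = 175.2 kWh × £0.32/kWh = £56.06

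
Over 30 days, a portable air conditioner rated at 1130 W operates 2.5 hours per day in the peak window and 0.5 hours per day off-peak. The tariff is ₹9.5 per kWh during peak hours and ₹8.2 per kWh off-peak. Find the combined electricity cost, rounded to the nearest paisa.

Peak energy = 1.13 kW × 2.5 h × 30 = 84.75 kWh
Off-peak energy = 1.13 kW × 0.5 h × 30 = 16.95 kWh
Cost = 84.75 × ₹9.5 + 16.95 × ₹8.2 = ₹805.125 + ₹138.99 = ₹944.12

₹944.12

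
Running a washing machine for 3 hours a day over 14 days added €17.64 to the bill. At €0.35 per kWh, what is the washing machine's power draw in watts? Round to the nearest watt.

Energy = €17.64 ÷ €0.35/kWh = 50.4 kWh
Runtime = 3 h/day × 14 days = 42 h
Power = 50.4 kWh ÷ 42 h = 1.2 kW = 1200 W

1200 W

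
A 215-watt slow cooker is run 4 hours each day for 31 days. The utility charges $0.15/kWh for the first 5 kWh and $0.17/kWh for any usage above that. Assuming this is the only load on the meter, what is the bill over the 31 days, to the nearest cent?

Runtime = 4 h/day × 31 days = 124 h
Energy = 0.215 kW × 124 h = 26.66 kWh
Tier 1 (0–5 kWh): 5 × $0.15 = $0.75
Above 5 kWh: 21.66 × $0.17 = $3.6822
Bill = $4.43

$4.43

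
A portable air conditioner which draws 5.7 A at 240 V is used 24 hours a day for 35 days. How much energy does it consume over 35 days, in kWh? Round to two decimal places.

Power = 5.7 A × 240 V = 1368 W = 1.368 kW
Runtime = 24 h × 35 = 840 h
Energy = 1.368 kW × 840 h = 1149.12 kWh

1149.12 kWh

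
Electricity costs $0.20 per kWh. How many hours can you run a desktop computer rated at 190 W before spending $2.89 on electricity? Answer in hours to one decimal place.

Energy available = $2.89 ÷ $0.20/kWh = 14.45 kWh
Hours = 14.45 kWh ÷ 0.19 kW = 76.1 h

76.1 h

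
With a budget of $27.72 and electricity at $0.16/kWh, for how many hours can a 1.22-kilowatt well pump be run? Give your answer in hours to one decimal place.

Energy available = $27.72 ÷ $0.16/kWh = 173.25 kWh
Hours = 173.25 kWh ÷ 1.22 kW = 142.0 h

142.0 h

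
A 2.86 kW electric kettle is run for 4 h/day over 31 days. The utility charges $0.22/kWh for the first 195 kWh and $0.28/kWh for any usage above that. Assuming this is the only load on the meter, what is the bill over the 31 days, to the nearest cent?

Runtime = 4 h/day × 31 days = 124 h
Energy = 2.86 kW × 124 h = 354.64 kWh
Tier 1 (0–195 kWh): 195 × $0.22 = $42.9
Above 195 kWh: 159.64 × $0.28 = $44.6992
Bill = $87.60

$87.60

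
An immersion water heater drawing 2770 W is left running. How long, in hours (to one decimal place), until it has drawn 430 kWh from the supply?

Hours = 430 kWh ÷ 2.77 kW = 155.2 h

155.2 h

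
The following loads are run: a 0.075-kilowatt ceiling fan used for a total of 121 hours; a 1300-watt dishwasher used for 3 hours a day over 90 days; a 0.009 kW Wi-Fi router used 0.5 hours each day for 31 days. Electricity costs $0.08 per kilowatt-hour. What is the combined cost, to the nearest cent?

ceiling fan: 0.075 kW × 121 h = 9.075 kWh
dishwasher: Runtime = 3 h/day × 90 days = 270 h
dishwasher: 1.3 kW × 270 h = 351 kWh
Wi-Fi router: Runtime = 0.5 h/day × 31 days = 15.5 h
Wi-Fi router: 0.009 kW × 15.5 h = 0.1395 kWh
Total energy = 360.2145 kWh
Cost = 360.2145 × $0.08 = $28.82

$28.82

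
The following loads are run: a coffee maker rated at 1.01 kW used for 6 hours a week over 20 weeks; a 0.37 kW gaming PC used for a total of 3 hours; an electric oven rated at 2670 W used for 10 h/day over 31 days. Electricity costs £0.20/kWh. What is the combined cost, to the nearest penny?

£190.00

coffee maker: Runtime = 6 h/week × 20 weeks = 120 h
coffee maker: 1.01 kW × 120 h = 121.2 kWh
gaming PC: 0.37 kW × 3 h = 1.11 kWh
electric oven: Runtime = 10 h/day × 31 days = 310 h
electric oven: 2.67 kW × 310 h = 827.7 kWh
Total energy = 950.01 kWh
Cost = 950.01 × £0.20 = £190.00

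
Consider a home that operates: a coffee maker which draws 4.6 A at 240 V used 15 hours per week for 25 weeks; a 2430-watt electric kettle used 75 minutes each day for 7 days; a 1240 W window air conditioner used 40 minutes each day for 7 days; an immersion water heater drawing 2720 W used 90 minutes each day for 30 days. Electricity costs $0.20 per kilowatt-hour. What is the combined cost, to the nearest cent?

coffee maker: Power = 4.6 A × 240 V = 1104 W = 1.104 kW
coffee maker: Runtime = 15 h/week × 25 weeks = 375 h
coffee maker: 1.104 kW × 375 h = 414 kWh
electric kettle: Runtime = 75 min × 7 = 525 min = 8.75 h
electric kettle: 2.43 kW × 8.75 h = 21.2625 kWh
window air conditioner: Runtime = 40 min × 7 = 280 min = 4.666666… h
window air conditioner: 1.24 kW × 4.666666… h = 5.786666… kWh
immersion water heater: Runtime = 90 min × 30 = 2700 min = 45 h
immersion water heater: 2.72 kW × 45 h = 122.4 kWh
Total energy = 563.449166… kWh
Cost = 563.449166… × $0.20 = $112.69

$112.69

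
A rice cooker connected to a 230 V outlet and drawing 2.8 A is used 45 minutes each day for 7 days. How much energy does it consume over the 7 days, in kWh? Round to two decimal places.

Power = 2.8 A × 230 V = 644 W = 0.644 kW
Runtime = 45 min × 7 = 315 min = 5.25 h
Energy = 0.644 kW × 5.25 h = 3.381 kWh ≈ 3.38 kWh

3.38 kWh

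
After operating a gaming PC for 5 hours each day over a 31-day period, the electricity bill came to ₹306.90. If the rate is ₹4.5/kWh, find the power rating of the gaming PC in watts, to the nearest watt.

Energy = ₹306.90 ÷ ₹4.5/kWh = 68.2 kWh
Runtime = 5 h/day × 31 days = 155 h
Power = 68.2 kWh ÷ 155 h = 0.44 kW = 440 W

440 W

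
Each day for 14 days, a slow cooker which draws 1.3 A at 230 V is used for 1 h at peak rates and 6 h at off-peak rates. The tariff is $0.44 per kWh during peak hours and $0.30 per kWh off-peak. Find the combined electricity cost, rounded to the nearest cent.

Power = 1.3 A × 230 V = 299 W = 0.299 kW
Peak energy = 0.299 kW × 1 h × 14 = 4.186 kWh
Off-peak energy = 0.299 kW × 6 h × 14 = 25.116 kWh
Cost = 4.186 × $0.44 + 25.116 × $0.30 = $1.84184 + $7.5348 = $9.38

$9.38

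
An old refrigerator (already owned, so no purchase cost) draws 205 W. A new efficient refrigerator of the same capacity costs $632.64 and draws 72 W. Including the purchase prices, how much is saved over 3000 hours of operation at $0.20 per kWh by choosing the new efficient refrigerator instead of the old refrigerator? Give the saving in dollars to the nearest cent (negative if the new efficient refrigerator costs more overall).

-$552.84

old refrigerator: $0.00 + (205/1000) kW × 3000 h × $0.20 = $0.00 + $123 = $123
new efficient refrigerator: $632.64 + (72/1000) kW × 3000 h × $0.20 = $632.64 + $43.2 = $675.84
Saving = $123 − $675.84 = −$552.84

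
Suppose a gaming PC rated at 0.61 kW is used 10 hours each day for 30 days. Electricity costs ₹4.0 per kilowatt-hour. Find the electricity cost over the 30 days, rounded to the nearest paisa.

₹732.00

Runtime = 10 h/day × 30 days = 300 h
Energy = 0.61 kW × 300 h = 183 kWh
Cost = 183 kWh × ₹4.0/kWh = ₹732.00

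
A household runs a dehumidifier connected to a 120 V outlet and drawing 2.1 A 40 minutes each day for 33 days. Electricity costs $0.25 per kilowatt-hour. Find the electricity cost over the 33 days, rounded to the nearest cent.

$1.39

Power = 2.1 A × 120 V = 252 W = 0.252 kW
Runtime = 40 min × 33 = 1320 min = 22 h
Energy = 0.252 kW × 22 h = 5.544 kWh
Cost = 5.544 kWh × $0.25/kWh = $1.39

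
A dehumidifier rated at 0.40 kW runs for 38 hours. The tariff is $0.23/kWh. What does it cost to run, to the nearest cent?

$3.50

Energy = 0.4 kW × 38 h = 15.2 kWh
Cost = 15.2 kWh × $0.23/kWh = $3.50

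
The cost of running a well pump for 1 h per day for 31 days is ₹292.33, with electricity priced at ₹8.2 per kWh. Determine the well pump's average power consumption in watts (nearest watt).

1150 W

Energy = ₹292.33 ÷ ₹8.2/kWh = 35.65 kWh
Runtime = 1 h/day × 31 days = 31 h
Power = 35.65 kWh ÷ 31 h = 1.15 kW = 1150 W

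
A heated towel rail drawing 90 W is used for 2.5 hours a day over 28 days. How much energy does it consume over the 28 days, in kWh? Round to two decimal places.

Runtime = 2.5 h/day × 28 days = 70 h
Energy = 0.09 kW × 70 h = 6.3 kWh

6.30 kWh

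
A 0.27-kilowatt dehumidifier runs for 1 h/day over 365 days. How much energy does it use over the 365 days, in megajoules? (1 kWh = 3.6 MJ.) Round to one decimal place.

Runtime = 1 h/day × 365 days = 365 h
Energy = 0.27 kW × 365 h = 98.55 kWh
= 98.55 × 3.6 MJ = 354.8 MJ

354.8 MJ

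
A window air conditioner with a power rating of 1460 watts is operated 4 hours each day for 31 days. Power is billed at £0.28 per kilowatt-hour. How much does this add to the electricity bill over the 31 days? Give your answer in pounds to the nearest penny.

Runtime = 4 h/day × 31 days = 124 h
Energy = 1.46 kW × 124 h = 181.04 kWh
Cost = 181.04 kWh × £0.28/kWh = £50.69

£50.69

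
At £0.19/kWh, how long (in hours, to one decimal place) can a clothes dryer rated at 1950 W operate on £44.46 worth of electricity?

Energy available = £44.46 ÷ £0.19/kWh = 234 kWh
Hours = 234 kWh ÷ 1.95 kW = 120.0 h

120.0 h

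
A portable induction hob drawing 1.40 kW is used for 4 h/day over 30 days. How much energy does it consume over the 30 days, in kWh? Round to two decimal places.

Runtime = 4 h/day × 30 days = 120 h
Energy = 1.4 kW × 120 h = 168 kWh

168.00 kWh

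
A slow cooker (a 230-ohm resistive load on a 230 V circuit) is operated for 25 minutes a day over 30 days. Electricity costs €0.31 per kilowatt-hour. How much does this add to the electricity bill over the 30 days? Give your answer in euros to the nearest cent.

€0.89

Power = V²/R = 230²/230 = 230 W = 0.23 kW
Runtime = 25 min × 30 = 750 min = 12.5 h
Energy = 0.23 kW × 12.5 h = 2.875 kWh
Cost = 2.875 kWh × €0.31/kWh = €0.89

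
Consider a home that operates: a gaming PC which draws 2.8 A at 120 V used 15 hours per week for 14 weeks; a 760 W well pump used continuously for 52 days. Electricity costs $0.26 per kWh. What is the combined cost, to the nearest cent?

gaming PC: Power = 2.8 A × 120 V = 336 W = 0.336 kW
gaming PC: Runtime = 15 h/week × 14 weeks = 210 h
gaming PC: 0.336 kW × 210 h = 70.56 kWh
well pump: Runtime = 24 h × 52 = 1248 h
well pump: 0.76 kW × 1248 h = 948.48 kWh
Total energy = 1019.04 kWh
Cost = 1019.04 × $0.26 = $264.95

$264.95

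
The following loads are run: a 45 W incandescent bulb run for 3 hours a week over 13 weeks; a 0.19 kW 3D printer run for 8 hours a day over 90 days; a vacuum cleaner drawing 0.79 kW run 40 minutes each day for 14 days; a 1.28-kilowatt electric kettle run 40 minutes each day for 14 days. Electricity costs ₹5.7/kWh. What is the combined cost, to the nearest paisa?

₹899.89

incandescent bulb: Runtime = 3 h/week × 13 weeks = 39 h
incandescent bulb: 0.045 kW × 39 h = 1.755 kWh
3D printer: Runtime = 8 h/day × 90 days = 720 h
3D printer: 0.19 kW × 720 h = 136.8 kWh
vacuum cleaner: Runtime = 40 min × 14 = 560 min = 9.333333… h
vacuum cleaner: 0.79 kW × 9.333333… h = 7.373333… kWh
electric kettle: Runtime = 40 min × 14 = 560 min = 9.333333… h
electric kettle: 1.28 kW × 9.333333… h = 11.946666… kWh
Total energy = 157.875 kWh
Cost = 157.875 × ₹5.7 = ₹899.89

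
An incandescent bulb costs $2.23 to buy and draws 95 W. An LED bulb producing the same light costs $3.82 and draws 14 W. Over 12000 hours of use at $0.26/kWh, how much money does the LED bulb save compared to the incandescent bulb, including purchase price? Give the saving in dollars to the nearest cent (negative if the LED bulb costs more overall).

incandescent bulb: $2.23 + (95/1000) kW × 12000 h × $0.26 = $2.23 + $296.4 = $298.63
LED bulb: $3.82 + (14/1000) kW × 12000 h × $0.26 = $3.82 + $43.68 = $47.5
Saving = $298.63 − $47.5 = $251.13

$251.13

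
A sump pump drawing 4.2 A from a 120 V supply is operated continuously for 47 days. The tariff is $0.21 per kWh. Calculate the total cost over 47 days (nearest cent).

$119.39

Power = 4.2 A × 120 V = 504 W = 0.504 kW
Runtime = 24 h × 47 = 1128 h
Energy = 0.504 kW × 1128 h = 568.512 kWh
Cost = 568.512 kWh × $0.21/kWh = $119.39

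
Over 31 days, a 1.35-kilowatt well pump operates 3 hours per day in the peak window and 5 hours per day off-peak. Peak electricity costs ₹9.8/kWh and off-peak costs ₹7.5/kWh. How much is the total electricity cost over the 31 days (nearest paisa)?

₹2799.77

Peak energy = 1.35 kW × 3 h × 31 = 125.55 kWh
Off-peak energy = 1.35 kW × 5 h × 31 = 209.25 kWh
Cost = 125.55 × ₹9.8 + 209.25 × ₹7.5 = ₹1230.39 + ₹1569.375 = ₹2799.77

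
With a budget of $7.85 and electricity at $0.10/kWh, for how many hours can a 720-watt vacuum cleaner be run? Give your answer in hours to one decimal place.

Energy available = $7.85 ÷ $0.10/kWh = 78.5 kWh
Hours = 78.5 kWh ÷ 0.72 kW = 109.0 h

109.0 h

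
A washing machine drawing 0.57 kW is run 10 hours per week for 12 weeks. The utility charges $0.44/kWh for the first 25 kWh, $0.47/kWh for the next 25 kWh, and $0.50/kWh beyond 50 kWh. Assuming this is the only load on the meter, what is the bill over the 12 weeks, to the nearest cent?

Runtime = 10 h/week × 12 weeks = 120 h
Energy = 0.57 kW × 120 h = 68.4 kWh
Tier 1 (0–25 kWh): 25 × $0.44 = $11
Tier 2 (25–50 kWh): 25 × $0.47 = $11.75
Above 50 kWh: 18.4 × $0.50 = $9.2
Bill = $31.95

$31.95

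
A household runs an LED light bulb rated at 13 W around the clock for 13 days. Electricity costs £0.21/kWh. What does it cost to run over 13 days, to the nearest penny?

£0.85

Runtime = 24 h × 13 = 312 h
Energy = 0.013 kW × 312 h = 4.056 kWh
Cost = 4.056 kWh × £0.21/kWh = £0.85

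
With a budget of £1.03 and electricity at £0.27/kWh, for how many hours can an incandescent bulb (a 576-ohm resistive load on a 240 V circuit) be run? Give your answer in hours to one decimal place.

38.1 h

Power = V²/R = 240²/576 = 100 W = 0.1 kW
Energy available = £1.03 ÷ £0.27/kWh = 3.8148 kWh
Hours = 3.8148 kWh ÷ 0.1 kW = 38.1 h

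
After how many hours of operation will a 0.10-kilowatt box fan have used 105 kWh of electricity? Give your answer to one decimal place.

Hours = 105 kWh ÷ 0.1 kW = 1050.0 h

1050.0 h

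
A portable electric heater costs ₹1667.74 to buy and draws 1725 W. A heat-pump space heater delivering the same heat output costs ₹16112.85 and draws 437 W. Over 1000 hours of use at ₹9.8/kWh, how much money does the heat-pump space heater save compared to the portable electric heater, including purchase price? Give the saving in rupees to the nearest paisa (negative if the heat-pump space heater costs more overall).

portable electric heater: ₹1667.74 + (1725/1000) kW × 1000 h × ₹9.8 = ₹1667.74 + ₹16905 = ₹18572.74
heat-pump space heater: ₹16112.85 + (437/1000) kW × 1000 h × ₹9.8 = ₹16112.85 + ₹4282.6 = ₹20395.45
Saving = ₹18572.74 − ₹20395.45 = −₹1822.71

-₹1822.71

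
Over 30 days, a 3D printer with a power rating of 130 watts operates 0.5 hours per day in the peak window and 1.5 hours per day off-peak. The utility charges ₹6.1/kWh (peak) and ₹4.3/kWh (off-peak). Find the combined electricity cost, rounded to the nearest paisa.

Peak energy = 0.13 kW × 0.5 h × 30 = 1.95 kWh
Off-peak energy = 0.13 kW × 1.5 h × 30 = 5.85 kWh
Cost = 1.95 × ₹6.1 + 5.85 × ₹4.3 = ₹11.895 + ₹25.155 = ₹37.05

₹37.05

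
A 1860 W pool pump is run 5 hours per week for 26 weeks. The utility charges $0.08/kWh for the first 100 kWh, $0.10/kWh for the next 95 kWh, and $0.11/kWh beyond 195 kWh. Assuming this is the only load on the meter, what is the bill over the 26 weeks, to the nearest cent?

$22.65

Runtime = 5 h/week × 26 weeks = 130 h
Energy = 1.86 kW × 130 h = 241.8 kWh
Tier 1 (0–100 kWh): 100 × $0.08 = $8
Tier 2 (100–195 kWh): 95 × $0.10 = $9.5
Above 195 kWh: 46.8 × $0.11 = $5.148
Bill = $22.65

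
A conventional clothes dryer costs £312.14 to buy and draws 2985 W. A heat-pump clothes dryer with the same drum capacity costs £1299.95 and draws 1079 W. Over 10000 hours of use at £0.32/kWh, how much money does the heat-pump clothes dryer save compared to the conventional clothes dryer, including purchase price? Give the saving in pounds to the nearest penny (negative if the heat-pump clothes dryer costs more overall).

£5111.39

conventional clothes dryer: £312.14 + (2985/1000) kW × 10000 h × £0.32 = £312.14 + £9552 = £9864.14
heat-pump clothes dryer: £1299.95 + (1079/1000) kW × 10000 h × £0.32 = £1299.95 + £3452.8 = £4752.75
Saving = £9864.14 − £4752.75 = £5111.39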